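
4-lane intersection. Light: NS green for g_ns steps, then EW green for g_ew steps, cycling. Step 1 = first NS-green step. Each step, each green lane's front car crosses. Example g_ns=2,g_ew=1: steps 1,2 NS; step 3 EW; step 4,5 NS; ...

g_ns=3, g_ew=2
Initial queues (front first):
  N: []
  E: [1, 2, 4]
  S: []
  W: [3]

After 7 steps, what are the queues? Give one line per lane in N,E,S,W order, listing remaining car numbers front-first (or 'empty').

Step 1 [NS]: N:empty,E:wait,S:empty,W:wait | queues: N=0 E=3 S=0 W=1
Step 2 [NS]: N:empty,E:wait,S:empty,W:wait | queues: N=0 E=3 S=0 W=1
Step 3 [NS]: N:empty,E:wait,S:empty,W:wait | queues: N=0 E=3 S=0 W=1
Step 4 [EW]: N:wait,E:car1-GO,S:wait,W:car3-GO | queues: N=0 E=2 S=0 W=0
Step 5 [EW]: N:wait,E:car2-GO,S:wait,W:empty | queues: N=0 E=1 S=0 W=0
Step 6 [NS]: N:empty,E:wait,S:empty,W:wait | queues: N=0 E=1 S=0 W=0
Step 7 [NS]: N:empty,E:wait,S:empty,W:wait | queues: N=0 E=1 S=0 W=0

N: empty
E: 4
S: empty
W: empty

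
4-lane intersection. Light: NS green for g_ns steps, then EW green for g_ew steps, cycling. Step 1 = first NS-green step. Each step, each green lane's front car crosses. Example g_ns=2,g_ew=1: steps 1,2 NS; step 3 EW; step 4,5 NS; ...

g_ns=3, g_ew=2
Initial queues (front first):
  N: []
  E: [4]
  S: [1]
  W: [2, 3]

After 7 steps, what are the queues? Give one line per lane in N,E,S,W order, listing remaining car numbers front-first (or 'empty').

Step 1 [NS]: N:empty,E:wait,S:car1-GO,W:wait | queues: N=0 E=1 S=0 W=2
Step 2 [NS]: N:empty,E:wait,S:empty,W:wait | queues: N=0 E=1 S=0 W=2
Step 3 [NS]: N:empty,E:wait,S:empty,W:wait | queues: N=0 E=1 S=0 W=2
Step 4 [EW]: N:wait,E:car4-GO,S:wait,W:car2-GO | queues: N=0 E=0 S=0 W=1
Step 5 [EW]: N:wait,E:empty,S:wait,W:car3-GO | queues: N=0 E=0 S=0 W=0

N: empty
E: empty
S: empty
W: empty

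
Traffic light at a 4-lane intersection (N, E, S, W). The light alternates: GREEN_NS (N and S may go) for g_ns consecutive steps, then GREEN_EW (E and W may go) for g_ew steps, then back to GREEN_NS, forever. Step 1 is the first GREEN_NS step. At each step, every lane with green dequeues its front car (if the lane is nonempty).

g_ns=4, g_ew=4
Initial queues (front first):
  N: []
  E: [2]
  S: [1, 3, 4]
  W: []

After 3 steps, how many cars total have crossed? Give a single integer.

Answer: 3

Derivation:
Step 1 [NS]: N:empty,E:wait,S:car1-GO,W:wait | queues: N=0 E=1 S=2 W=0
Step 2 [NS]: N:empty,E:wait,S:car3-GO,W:wait | queues: N=0 E=1 S=1 W=0
Step 3 [NS]: N:empty,E:wait,S:car4-GO,W:wait | queues: N=0 E=1 S=0 W=0
Cars crossed by step 3: 3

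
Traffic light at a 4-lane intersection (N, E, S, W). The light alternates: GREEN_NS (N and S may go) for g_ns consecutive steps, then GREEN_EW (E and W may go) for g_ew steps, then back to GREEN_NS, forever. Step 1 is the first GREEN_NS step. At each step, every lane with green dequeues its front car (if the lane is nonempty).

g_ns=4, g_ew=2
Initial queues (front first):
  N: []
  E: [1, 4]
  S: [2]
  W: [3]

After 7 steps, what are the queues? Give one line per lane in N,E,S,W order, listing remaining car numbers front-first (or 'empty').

Step 1 [NS]: N:empty,E:wait,S:car2-GO,W:wait | queues: N=0 E=2 S=0 W=1
Step 2 [NS]: N:empty,E:wait,S:empty,W:wait | queues: N=0 E=2 S=0 W=1
Step 3 [NS]: N:empty,E:wait,S:empty,W:wait | queues: N=0 E=2 S=0 W=1
Step 4 [NS]: N:empty,E:wait,S:empty,W:wait | queues: N=0 E=2 S=0 W=1
Step 5 [EW]: N:wait,E:car1-GO,S:wait,W:car3-GO | queues: N=0 E=1 S=0 W=0
Step 6 [EW]: N:wait,E:car4-GO,S:wait,W:empty | queues: N=0 E=0 S=0 W=0

N: empty
E: empty
S: empty
W: empty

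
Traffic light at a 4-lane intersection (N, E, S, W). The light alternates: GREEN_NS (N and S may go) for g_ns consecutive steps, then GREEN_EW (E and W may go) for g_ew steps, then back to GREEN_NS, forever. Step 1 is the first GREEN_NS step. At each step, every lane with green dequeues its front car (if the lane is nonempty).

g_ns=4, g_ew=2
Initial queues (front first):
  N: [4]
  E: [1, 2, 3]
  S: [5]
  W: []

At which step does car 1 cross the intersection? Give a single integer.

Step 1 [NS]: N:car4-GO,E:wait,S:car5-GO,W:wait | queues: N=0 E=3 S=0 W=0
Step 2 [NS]: N:empty,E:wait,S:empty,W:wait | queues: N=0 E=3 S=0 W=0
Step 3 [NS]: N:empty,E:wait,S:empty,W:wait | queues: N=0 E=3 S=0 W=0
Step 4 [NS]: N:empty,E:wait,S:empty,W:wait | queues: N=0 E=3 S=0 W=0
Step 5 [EW]: N:wait,E:car1-GO,S:wait,W:empty | queues: N=0 E=2 S=0 W=0
Step 6 [EW]: N:wait,E:car2-GO,S:wait,W:empty | queues: N=0 E=1 S=0 W=0
Step 7 [NS]: N:empty,E:wait,S:empty,W:wait | queues: N=0 E=1 S=0 W=0
Step 8 [NS]: N:empty,E:wait,S:empty,W:wait | queues: N=0 E=1 S=0 W=0
Step 9 [NS]: N:empty,E:wait,S:empty,W:wait | queues: N=0 E=1 S=0 W=0
Step 10 [NS]: N:empty,E:wait,S:empty,W:wait | queues: N=0 E=1 S=0 W=0
Step 11 [EW]: N:wait,E:car3-GO,S:wait,W:empty | queues: N=0 E=0 S=0 W=0
Car 1 crosses at step 5

5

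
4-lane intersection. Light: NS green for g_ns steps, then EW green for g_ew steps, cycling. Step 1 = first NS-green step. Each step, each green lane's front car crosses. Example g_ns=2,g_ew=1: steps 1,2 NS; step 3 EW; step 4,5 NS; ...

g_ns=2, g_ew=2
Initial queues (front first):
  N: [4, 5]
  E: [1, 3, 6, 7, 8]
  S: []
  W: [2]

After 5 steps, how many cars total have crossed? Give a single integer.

Answer: 5

Derivation:
Step 1 [NS]: N:car4-GO,E:wait,S:empty,W:wait | queues: N=1 E=5 S=0 W=1
Step 2 [NS]: N:car5-GO,E:wait,S:empty,W:wait | queues: N=0 E=5 S=0 W=1
Step 3 [EW]: N:wait,E:car1-GO,S:wait,W:car2-GO | queues: N=0 E=4 S=0 W=0
Step 4 [EW]: N:wait,E:car3-GO,S:wait,W:empty | queues: N=0 E=3 S=0 W=0
Step 5 [NS]: N:empty,E:wait,S:empty,W:wait | queues: N=0 E=3 S=0 W=0
Cars crossed by step 5: 5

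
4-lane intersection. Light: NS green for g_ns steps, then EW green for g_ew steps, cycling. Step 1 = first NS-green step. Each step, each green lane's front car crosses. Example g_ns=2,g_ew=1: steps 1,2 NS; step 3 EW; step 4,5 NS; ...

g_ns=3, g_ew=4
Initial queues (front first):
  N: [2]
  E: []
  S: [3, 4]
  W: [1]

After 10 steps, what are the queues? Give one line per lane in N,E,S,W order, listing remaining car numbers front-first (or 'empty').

Step 1 [NS]: N:car2-GO,E:wait,S:car3-GO,W:wait | queues: N=0 E=0 S=1 W=1
Step 2 [NS]: N:empty,E:wait,S:car4-GO,W:wait | queues: N=0 E=0 S=0 W=1
Step 3 [NS]: N:empty,E:wait,S:empty,W:wait | queues: N=0 E=0 S=0 W=1
Step 4 [EW]: N:wait,E:empty,S:wait,W:car1-GO | queues: N=0 E=0 S=0 W=0

N: empty
E: empty
S: empty
W: empty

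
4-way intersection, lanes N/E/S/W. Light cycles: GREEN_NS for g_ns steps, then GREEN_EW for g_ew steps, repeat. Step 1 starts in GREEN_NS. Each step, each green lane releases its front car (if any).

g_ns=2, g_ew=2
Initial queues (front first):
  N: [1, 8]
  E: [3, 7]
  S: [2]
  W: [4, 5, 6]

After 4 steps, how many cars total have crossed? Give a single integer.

Step 1 [NS]: N:car1-GO,E:wait,S:car2-GO,W:wait | queues: N=1 E=2 S=0 W=3
Step 2 [NS]: N:car8-GO,E:wait,S:empty,W:wait | queues: N=0 E=2 S=0 W=3
Step 3 [EW]: N:wait,E:car3-GO,S:wait,W:car4-GO | queues: N=0 E=1 S=0 W=2
Step 4 [EW]: N:wait,E:car7-GO,S:wait,W:car5-GO | queues: N=0 E=0 S=0 W=1
Cars crossed by step 4: 7

Answer: 7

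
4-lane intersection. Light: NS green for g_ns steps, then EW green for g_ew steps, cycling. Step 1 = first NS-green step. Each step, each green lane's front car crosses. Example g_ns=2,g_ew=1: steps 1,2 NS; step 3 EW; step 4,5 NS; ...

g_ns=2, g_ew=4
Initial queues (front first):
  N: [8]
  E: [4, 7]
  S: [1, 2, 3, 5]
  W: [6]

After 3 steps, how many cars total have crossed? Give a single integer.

Step 1 [NS]: N:car8-GO,E:wait,S:car1-GO,W:wait | queues: N=0 E=2 S=3 W=1
Step 2 [NS]: N:empty,E:wait,S:car2-GO,W:wait | queues: N=0 E=2 S=2 W=1
Step 3 [EW]: N:wait,E:car4-GO,S:wait,W:car6-GO | queues: N=0 E=1 S=2 W=0
Cars crossed by step 3: 5

Answer: 5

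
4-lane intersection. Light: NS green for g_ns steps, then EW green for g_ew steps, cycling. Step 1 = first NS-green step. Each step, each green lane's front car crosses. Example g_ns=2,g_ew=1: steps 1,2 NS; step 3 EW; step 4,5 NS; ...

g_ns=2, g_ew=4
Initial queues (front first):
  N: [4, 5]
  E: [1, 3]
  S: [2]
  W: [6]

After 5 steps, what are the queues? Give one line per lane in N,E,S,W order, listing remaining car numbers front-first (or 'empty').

Step 1 [NS]: N:car4-GO,E:wait,S:car2-GO,W:wait | queues: N=1 E=2 S=0 W=1
Step 2 [NS]: N:car5-GO,E:wait,S:empty,W:wait | queues: N=0 E=2 S=0 W=1
Step 3 [EW]: N:wait,E:car1-GO,S:wait,W:car6-GO | queues: N=0 E=1 S=0 W=0
Step 4 [EW]: N:wait,E:car3-GO,S:wait,W:empty | queues: N=0 E=0 S=0 W=0

N: empty
E: empty
S: empty
W: empty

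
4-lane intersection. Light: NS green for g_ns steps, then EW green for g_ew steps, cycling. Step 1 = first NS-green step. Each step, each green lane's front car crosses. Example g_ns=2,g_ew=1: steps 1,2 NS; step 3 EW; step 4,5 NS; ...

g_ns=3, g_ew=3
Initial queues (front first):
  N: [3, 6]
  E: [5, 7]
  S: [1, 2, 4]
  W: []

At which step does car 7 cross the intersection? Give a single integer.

Step 1 [NS]: N:car3-GO,E:wait,S:car1-GO,W:wait | queues: N=1 E=2 S=2 W=0
Step 2 [NS]: N:car6-GO,E:wait,S:car2-GO,W:wait | queues: N=0 E=2 S=1 W=0
Step 3 [NS]: N:empty,E:wait,S:car4-GO,W:wait | queues: N=0 E=2 S=0 W=0
Step 4 [EW]: N:wait,E:car5-GO,S:wait,W:empty | queues: N=0 E=1 S=0 W=0
Step 5 [EW]: N:wait,E:car7-GO,S:wait,W:empty | queues: N=0 E=0 S=0 W=0
Car 7 crosses at step 5

5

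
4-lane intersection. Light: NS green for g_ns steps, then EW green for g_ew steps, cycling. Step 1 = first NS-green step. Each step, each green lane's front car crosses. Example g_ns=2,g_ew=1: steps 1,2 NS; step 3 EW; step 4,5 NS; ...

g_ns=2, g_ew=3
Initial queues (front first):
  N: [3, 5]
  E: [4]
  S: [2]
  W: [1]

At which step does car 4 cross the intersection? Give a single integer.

Step 1 [NS]: N:car3-GO,E:wait,S:car2-GO,W:wait | queues: N=1 E=1 S=0 W=1
Step 2 [NS]: N:car5-GO,E:wait,S:empty,W:wait | queues: N=0 E=1 S=0 W=1
Step 3 [EW]: N:wait,E:car4-GO,S:wait,W:car1-GO | queues: N=0 E=0 S=0 W=0
Car 4 crosses at step 3

3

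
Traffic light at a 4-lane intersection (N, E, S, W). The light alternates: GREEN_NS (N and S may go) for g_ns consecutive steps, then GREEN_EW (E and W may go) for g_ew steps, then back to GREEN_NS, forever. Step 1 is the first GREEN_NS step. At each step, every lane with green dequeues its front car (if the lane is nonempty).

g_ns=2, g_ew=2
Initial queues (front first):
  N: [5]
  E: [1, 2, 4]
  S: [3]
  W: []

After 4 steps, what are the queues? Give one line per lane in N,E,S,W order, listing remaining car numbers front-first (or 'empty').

Step 1 [NS]: N:car5-GO,E:wait,S:car3-GO,W:wait | queues: N=0 E=3 S=0 W=0
Step 2 [NS]: N:empty,E:wait,S:empty,W:wait | queues: N=0 E=3 S=0 W=0
Step 3 [EW]: N:wait,E:car1-GO,S:wait,W:empty | queues: N=0 E=2 S=0 W=0
Step 4 [EW]: N:wait,E:car2-GO,S:wait,W:empty | queues: N=0 E=1 S=0 W=0

N: empty
E: 4
S: empty
W: empty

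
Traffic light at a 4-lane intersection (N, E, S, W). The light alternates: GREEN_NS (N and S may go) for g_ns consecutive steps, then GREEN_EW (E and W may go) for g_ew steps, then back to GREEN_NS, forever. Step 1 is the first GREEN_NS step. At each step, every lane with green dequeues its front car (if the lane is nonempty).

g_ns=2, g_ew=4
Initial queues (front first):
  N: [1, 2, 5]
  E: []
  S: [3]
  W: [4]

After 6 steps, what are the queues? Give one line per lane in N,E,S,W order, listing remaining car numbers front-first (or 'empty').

Step 1 [NS]: N:car1-GO,E:wait,S:car3-GO,W:wait | queues: N=2 E=0 S=0 W=1
Step 2 [NS]: N:car2-GO,E:wait,S:empty,W:wait | queues: N=1 E=0 S=0 W=1
Step 3 [EW]: N:wait,E:empty,S:wait,W:car4-GO | queues: N=1 E=0 S=0 W=0
Step 4 [EW]: N:wait,E:empty,S:wait,W:empty | queues: N=1 E=0 S=0 W=0
Step 5 [EW]: N:wait,E:empty,S:wait,W:empty | queues: N=1 E=0 S=0 W=0
Step 6 [EW]: N:wait,E:empty,S:wait,W:empty | queues: N=1 E=0 S=0 W=0

N: 5
E: empty
S: empty
W: empty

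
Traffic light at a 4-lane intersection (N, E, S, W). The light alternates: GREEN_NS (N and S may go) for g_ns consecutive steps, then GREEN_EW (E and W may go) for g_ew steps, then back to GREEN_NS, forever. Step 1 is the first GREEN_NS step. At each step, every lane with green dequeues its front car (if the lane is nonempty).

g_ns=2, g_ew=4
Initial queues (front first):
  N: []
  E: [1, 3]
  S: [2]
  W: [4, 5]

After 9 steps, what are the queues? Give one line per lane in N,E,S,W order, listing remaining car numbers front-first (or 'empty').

Step 1 [NS]: N:empty,E:wait,S:car2-GO,W:wait | queues: N=0 E=2 S=0 W=2
Step 2 [NS]: N:empty,E:wait,S:empty,W:wait | queues: N=0 E=2 S=0 W=2
Step 3 [EW]: N:wait,E:car1-GO,S:wait,W:car4-GO | queues: N=0 E=1 S=0 W=1
Step 4 [EW]: N:wait,E:car3-GO,S:wait,W:car5-GO | queues: N=0 E=0 S=0 W=0

N: empty
E: empty
S: empty
W: empty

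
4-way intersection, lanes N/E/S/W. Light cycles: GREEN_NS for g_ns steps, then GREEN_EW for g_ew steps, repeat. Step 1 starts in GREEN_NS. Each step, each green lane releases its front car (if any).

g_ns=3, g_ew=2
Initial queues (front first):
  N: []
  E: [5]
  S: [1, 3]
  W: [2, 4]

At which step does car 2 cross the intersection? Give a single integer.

Step 1 [NS]: N:empty,E:wait,S:car1-GO,W:wait | queues: N=0 E=1 S=1 W=2
Step 2 [NS]: N:empty,E:wait,S:car3-GO,W:wait | queues: N=0 E=1 S=0 W=2
Step 3 [NS]: N:empty,E:wait,S:empty,W:wait | queues: N=0 E=1 S=0 W=2
Step 4 [EW]: N:wait,E:car5-GO,S:wait,W:car2-GO | queues: N=0 E=0 S=0 W=1
Step 5 [EW]: N:wait,E:empty,S:wait,W:car4-GO | queues: N=0 E=0 S=0 W=0
Car 2 crosses at step 4

4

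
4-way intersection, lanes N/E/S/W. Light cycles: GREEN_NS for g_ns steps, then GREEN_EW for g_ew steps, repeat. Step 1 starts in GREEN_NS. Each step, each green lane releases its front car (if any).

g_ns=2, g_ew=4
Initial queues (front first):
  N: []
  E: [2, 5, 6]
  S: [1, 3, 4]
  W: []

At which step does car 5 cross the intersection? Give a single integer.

Step 1 [NS]: N:empty,E:wait,S:car1-GO,W:wait | queues: N=0 E=3 S=2 W=0
Step 2 [NS]: N:empty,E:wait,S:car3-GO,W:wait | queues: N=0 E=3 S=1 W=0
Step 3 [EW]: N:wait,E:car2-GO,S:wait,W:empty | queues: N=0 E=2 S=1 W=0
Step 4 [EW]: N:wait,E:car5-GO,S:wait,W:empty | queues: N=0 E=1 S=1 W=0
Step 5 [EW]: N:wait,E:car6-GO,S:wait,W:empty | queues: N=0 E=0 S=1 W=0
Step 6 [EW]: N:wait,E:empty,S:wait,W:empty | queues: N=0 E=0 S=1 W=0
Step 7 [NS]: N:empty,E:wait,S:car4-GO,W:wait | queues: N=0 E=0 S=0 W=0
Car 5 crosses at step 4

4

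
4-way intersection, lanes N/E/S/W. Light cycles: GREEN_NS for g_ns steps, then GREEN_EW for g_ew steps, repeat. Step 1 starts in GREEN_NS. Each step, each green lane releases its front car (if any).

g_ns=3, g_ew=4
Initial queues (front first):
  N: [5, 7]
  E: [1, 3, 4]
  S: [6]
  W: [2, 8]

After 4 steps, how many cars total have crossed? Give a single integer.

Step 1 [NS]: N:car5-GO,E:wait,S:car6-GO,W:wait | queues: N=1 E=3 S=0 W=2
Step 2 [NS]: N:car7-GO,E:wait,S:empty,W:wait | queues: N=0 E=3 S=0 W=2
Step 3 [NS]: N:empty,E:wait,S:empty,W:wait | queues: N=0 E=3 S=0 W=2
Step 4 [EW]: N:wait,E:car1-GO,S:wait,W:car2-GO | queues: N=0 E=2 S=0 W=1
Cars crossed by step 4: 5

Answer: 5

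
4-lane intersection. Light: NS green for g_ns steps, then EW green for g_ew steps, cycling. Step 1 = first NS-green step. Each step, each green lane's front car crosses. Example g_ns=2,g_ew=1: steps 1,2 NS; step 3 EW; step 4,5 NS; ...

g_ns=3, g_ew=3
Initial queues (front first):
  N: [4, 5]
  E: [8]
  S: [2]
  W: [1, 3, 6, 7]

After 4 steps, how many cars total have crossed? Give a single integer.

Answer: 5

Derivation:
Step 1 [NS]: N:car4-GO,E:wait,S:car2-GO,W:wait | queues: N=1 E=1 S=0 W=4
Step 2 [NS]: N:car5-GO,E:wait,S:empty,W:wait | queues: N=0 E=1 S=0 W=4
Step 3 [NS]: N:empty,E:wait,S:empty,W:wait | queues: N=0 E=1 S=0 W=4
Step 4 [EW]: N:wait,E:car8-GO,S:wait,W:car1-GO | queues: N=0 E=0 S=0 W=3
Cars crossed by step 4: 5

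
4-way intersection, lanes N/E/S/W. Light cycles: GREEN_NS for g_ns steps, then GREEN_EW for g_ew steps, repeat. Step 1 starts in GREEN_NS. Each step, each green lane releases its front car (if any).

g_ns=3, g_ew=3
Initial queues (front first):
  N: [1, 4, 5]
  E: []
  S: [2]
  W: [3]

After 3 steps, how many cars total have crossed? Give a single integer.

Step 1 [NS]: N:car1-GO,E:wait,S:car2-GO,W:wait | queues: N=2 E=0 S=0 W=1
Step 2 [NS]: N:car4-GO,E:wait,S:empty,W:wait | queues: N=1 E=0 S=0 W=1
Step 3 [NS]: N:car5-GO,E:wait,S:empty,W:wait | queues: N=0 E=0 S=0 W=1
Cars crossed by step 3: 4

Answer: 4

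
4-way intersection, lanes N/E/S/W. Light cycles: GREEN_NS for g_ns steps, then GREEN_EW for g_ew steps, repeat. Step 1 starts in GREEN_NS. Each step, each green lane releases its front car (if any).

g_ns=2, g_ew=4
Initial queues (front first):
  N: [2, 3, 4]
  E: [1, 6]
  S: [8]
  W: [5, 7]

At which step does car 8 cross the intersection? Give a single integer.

Step 1 [NS]: N:car2-GO,E:wait,S:car8-GO,W:wait | queues: N=2 E=2 S=0 W=2
Step 2 [NS]: N:car3-GO,E:wait,S:empty,W:wait | queues: N=1 E=2 S=0 W=2
Step 3 [EW]: N:wait,E:car1-GO,S:wait,W:car5-GO | queues: N=1 E=1 S=0 W=1
Step 4 [EW]: N:wait,E:car6-GO,S:wait,W:car7-GO | queues: N=1 E=0 S=0 W=0
Step 5 [EW]: N:wait,E:empty,S:wait,W:empty | queues: N=1 E=0 S=0 W=0
Step 6 [EW]: N:wait,E:empty,S:wait,W:empty | queues: N=1 E=0 S=0 W=0
Step 7 [NS]: N:car4-GO,E:wait,S:empty,W:wait | queues: N=0 E=0 S=0 W=0
Car 8 crosses at step 1

1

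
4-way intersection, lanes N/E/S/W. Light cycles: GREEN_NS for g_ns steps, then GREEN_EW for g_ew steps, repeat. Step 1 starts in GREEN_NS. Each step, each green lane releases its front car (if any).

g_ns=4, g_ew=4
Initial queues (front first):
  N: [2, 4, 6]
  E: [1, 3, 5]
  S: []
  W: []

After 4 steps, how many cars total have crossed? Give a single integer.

Step 1 [NS]: N:car2-GO,E:wait,S:empty,W:wait | queues: N=2 E=3 S=0 W=0
Step 2 [NS]: N:car4-GO,E:wait,S:empty,W:wait | queues: N=1 E=3 S=0 W=0
Step 3 [NS]: N:car6-GO,E:wait,S:empty,W:wait | queues: N=0 E=3 S=0 W=0
Step 4 [NS]: N:empty,E:wait,S:empty,W:wait | queues: N=0 E=3 S=0 W=0
Cars crossed by step 4: 3

Answer: 3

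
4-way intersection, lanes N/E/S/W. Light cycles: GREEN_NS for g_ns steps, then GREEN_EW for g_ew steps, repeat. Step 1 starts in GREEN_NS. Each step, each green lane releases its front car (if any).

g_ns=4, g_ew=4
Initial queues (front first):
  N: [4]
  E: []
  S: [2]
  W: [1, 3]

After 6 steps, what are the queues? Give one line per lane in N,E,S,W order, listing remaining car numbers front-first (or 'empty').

Step 1 [NS]: N:car4-GO,E:wait,S:car2-GO,W:wait | queues: N=0 E=0 S=0 W=2
Step 2 [NS]: N:empty,E:wait,S:empty,W:wait | queues: N=0 E=0 S=0 W=2
Step 3 [NS]: N:empty,E:wait,S:empty,W:wait | queues: N=0 E=0 S=0 W=2
Step 4 [NS]: N:empty,E:wait,S:empty,W:wait | queues: N=0 E=0 S=0 W=2
Step 5 [EW]: N:wait,E:empty,S:wait,W:car1-GO | queues: N=0 E=0 S=0 W=1
Step 6 [EW]: N:wait,E:empty,S:wait,W:car3-GO | queues: N=0 E=0 S=0 W=0

N: empty
E: empty
S: empty
W: empty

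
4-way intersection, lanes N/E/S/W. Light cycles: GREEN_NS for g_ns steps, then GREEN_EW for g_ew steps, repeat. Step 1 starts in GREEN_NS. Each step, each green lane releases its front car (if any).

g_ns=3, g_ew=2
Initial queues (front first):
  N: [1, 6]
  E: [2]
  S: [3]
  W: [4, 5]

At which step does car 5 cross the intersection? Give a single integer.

Step 1 [NS]: N:car1-GO,E:wait,S:car3-GO,W:wait | queues: N=1 E=1 S=0 W=2
Step 2 [NS]: N:car6-GO,E:wait,S:empty,W:wait | queues: N=0 E=1 S=0 W=2
Step 3 [NS]: N:empty,E:wait,S:empty,W:wait | queues: N=0 E=1 S=0 W=2
Step 4 [EW]: N:wait,E:car2-GO,S:wait,W:car4-GO | queues: N=0 E=0 S=0 W=1
Step 5 [EW]: N:wait,E:empty,S:wait,W:car5-GO | queues: N=0 E=0 S=0 W=0
Car 5 crosses at step 5

5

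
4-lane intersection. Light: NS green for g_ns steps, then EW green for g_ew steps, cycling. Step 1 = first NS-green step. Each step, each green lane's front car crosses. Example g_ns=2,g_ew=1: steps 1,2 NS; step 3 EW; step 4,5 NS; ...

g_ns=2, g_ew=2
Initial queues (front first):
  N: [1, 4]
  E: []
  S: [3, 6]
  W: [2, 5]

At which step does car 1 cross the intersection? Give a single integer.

Step 1 [NS]: N:car1-GO,E:wait,S:car3-GO,W:wait | queues: N=1 E=0 S=1 W=2
Step 2 [NS]: N:car4-GO,E:wait,S:car6-GO,W:wait | queues: N=0 E=0 S=0 W=2
Step 3 [EW]: N:wait,E:empty,S:wait,W:car2-GO | queues: N=0 E=0 S=0 W=1
Step 4 [EW]: N:wait,E:empty,S:wait,W:car5-GO | queues: N=0 E=0 S=0 W=0
Car 1 crosses at step 1

1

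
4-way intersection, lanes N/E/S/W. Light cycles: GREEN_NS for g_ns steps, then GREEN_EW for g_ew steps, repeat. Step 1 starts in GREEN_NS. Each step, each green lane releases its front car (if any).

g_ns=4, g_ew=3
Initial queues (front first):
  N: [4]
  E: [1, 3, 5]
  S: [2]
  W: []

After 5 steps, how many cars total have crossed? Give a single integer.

Step 1 [NS]: N:car4-GO,E:wait,S:car2-GO,W:wait | queues: N=0 E=3 S=0 W=0
Step 2 [NS]: N:empty,E:wait,S:empty,W:wait | queues: N=0 E=3 S=0 W=0
Step 3 [NS]: N:empty,E:wait,S:empty,W:wait | queues: N=0 E=3 S=0 W=0
Step 4 [NS]: N:empty,E:wait,S:empty,W:wait | queues: N=0 E=3 S=0 W=0
Step 5 [EW]: N:wait,E:car1-GO,S:wait,W:empty | queues: N=0 E=2 S=0 W=0
Cars crossed by step 5: 3

Answer: 3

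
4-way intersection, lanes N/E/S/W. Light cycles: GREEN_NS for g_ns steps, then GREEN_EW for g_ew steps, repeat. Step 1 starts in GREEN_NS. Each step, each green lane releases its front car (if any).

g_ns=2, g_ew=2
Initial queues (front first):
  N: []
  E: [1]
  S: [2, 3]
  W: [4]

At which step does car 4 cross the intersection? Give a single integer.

Step 1 [NS]: N:empty,E:wait,S:car2-GO,W:wait | queues: N=0 E=1 S=1 W=1
Step 2 [NS]: N:empty,E:wait,S:car3-GO,W:wait | queues: N=0 E=1 S=0 W=1
Step 3 [EW]: N:wait,E:car1-GO,S:wait,W:car4-GO | queues: N=0 E=0 S=0 W=0
Car 4 crosses at step 3

3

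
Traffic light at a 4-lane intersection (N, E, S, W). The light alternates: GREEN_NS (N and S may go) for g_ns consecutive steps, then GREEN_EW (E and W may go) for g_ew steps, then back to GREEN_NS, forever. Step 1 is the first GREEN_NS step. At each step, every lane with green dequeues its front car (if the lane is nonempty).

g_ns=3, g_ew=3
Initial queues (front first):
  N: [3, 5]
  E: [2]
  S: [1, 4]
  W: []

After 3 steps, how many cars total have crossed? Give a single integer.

Answer: 4

Derivation:
Step 1 [NS]: N:car3-GO,E:wait,S:car1-GO,W:wait | queues: N=1 E=1 S=1 W=0
Step 2 [NS]: N:car5-GO,E:wait,S:car4-GO,W:wait | queues: N=0 E=1 S=0 W=0
Step 3 [NS]: N:empty,E:wait,S:empty,W:wait | queues: N=0 E=1 S=0 W=0
Cars crossed by step 3: 4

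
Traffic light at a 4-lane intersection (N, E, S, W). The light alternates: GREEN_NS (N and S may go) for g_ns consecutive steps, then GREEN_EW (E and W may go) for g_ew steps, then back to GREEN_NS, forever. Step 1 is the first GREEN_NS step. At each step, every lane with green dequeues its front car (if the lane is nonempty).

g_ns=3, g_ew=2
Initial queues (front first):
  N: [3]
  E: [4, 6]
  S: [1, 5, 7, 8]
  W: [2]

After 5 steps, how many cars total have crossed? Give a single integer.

Answer: 7

Derivation:
Step 1 [NS]: N:car3-GO,E:wait,S:car1-GO,W:wait | queues: N=0 E=2 S=3 W=1
Step 2 [NS]: N:empty,E:wait,S:car5-GO,W:wait | queues: N=0 E=2 S=2 W=1
Step 3 [NS]: N:empty,E:wait,S:car7-GO,W:wait | queues: N=0 E=2 S=1 W=1
Step 4 [EW]: N:wait,E:car4-GO,S:wait,W:car2-GO | queues: N=0 E=1 S=1 W=0
Step 5 [EW]: N:wait,E:car6-GO,S:wait,W:empty | queues: N=0 E=0 S=1 W=0
Cars crossed by step 5: 7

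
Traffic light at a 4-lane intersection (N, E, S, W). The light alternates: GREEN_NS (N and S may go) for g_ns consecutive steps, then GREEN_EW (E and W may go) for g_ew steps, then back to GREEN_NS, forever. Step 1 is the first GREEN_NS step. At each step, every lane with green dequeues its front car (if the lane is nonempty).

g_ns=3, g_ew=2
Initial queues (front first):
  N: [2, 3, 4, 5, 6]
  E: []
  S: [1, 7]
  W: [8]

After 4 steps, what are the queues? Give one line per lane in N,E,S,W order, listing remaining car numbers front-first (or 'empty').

Step 1 [NS]: N:car2-GO,E:wait,S:car1-GO,W:wait | queues: N=4 E=0 S=1 W=1
Step 2 [NS]: N:car3-GO,E:wait,S:car7-GO,W:wait | queues: N=3 E=0 S=0 W=1
Step 3 [NS]: N:car4-GO,E:wait,S:empty,W:wait | queues: N=2 E=0 S=0 W=1
Step 4 [EW]: N:wait,E:empty,S:wait,W:car8-GO | queues: N=2 E=0 S=0 W=0

N: 5 6
E: empty
S: empty
W: empty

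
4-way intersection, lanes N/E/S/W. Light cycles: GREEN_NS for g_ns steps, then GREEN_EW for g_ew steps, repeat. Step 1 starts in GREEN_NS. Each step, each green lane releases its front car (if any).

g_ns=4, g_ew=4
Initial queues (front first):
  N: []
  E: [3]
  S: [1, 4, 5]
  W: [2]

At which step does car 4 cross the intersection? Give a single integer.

Step 1 [NS]: N:empty,E:wait,S:car1-GO,W:wait | queues: N=0 E=1 S=2 W=1
Step 2 [NS]: N:empty,E:wait,S:car4-GO,W:wait | queues: N=0 E=1 S=1 W=1
Step 3 [NS]: N:empty,E:wait,S:car5-GO,W:wait | queues: N=0 E=1 S=0 W=1
Step 4 [NS]: N:empty,E:wait,S:empty,W:wait | queues: N=0 E=1 S=0 W=1
Step 5 [EW]: N:wait,E:car3-GO,S:wait,W:car2-GO | queues: N=0 E=0 S=0 W=0
Car 4 crosses at step 2

2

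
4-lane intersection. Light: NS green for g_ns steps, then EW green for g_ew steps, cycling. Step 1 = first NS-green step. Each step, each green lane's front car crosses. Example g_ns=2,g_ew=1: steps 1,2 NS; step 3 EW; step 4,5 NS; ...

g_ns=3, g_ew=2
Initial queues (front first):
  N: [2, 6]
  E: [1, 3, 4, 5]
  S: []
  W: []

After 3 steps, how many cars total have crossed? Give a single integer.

Answer: 2

Derivation:
Step 1 [NS]: N:car2-GO,E:wait,S:empty,W:wait | queues: N=1 E=4 S=0 W=0
Step 2 [NS]: N:car6-GO,E:wait,S:empty,W:wait | queues: N=0 E=4 S=0 W=0
Step 3 [NS]: N:empty,E:wait,S:empty,W:wait | queues: N=0 E=4 S=0 W=0
Cars crossed by step 3: 2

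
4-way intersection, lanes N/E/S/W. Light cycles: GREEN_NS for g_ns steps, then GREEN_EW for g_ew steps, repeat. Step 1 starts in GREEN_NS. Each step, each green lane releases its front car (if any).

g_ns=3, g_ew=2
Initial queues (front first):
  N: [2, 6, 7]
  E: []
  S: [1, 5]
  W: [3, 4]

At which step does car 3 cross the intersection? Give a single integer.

Step 1 [NS]: N:car2-GO,E:wait,S:car1-GO,W:wait | queues: N=2 E=0 S=1 W=2
Step 2 [NS]: N:car6-GO,E:wait,S:car5-GO,W:wait | queues: N=1 E=0 S=0 W=2
Step 3 [NS]: N:car7-GO,E:wait,S:empty,W:wait | queues: N=0 E=0 S=0 W=2
Step 4 [EW]: N:wait,E:empty,S:wait,W:car3-GO | queues: N=0 E=0 S=0 W=1
Step 5 [EW]: N:wait,E:empty,S:wait,W:car4-GO | queues: N=0 E=0 S=0 W=0
Car 3 crosses at step 4

4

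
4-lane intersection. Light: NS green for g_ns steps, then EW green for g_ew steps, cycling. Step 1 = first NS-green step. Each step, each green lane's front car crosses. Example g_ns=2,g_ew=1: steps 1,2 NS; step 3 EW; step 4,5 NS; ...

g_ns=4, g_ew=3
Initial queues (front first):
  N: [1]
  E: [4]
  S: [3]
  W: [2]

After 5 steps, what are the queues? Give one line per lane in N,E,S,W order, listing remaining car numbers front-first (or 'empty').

Step 1 [NS]: N:car1-GO,E:wait,S:car3-GO,W:wait | queues: N=0 E=1 S=0 W=1
Step 2 [NS]: N:empty,E:wait,S:empty,W:wait | queues: N=0 E=1 S=0 W=1
Step 3 [NS]: N:empty,E:wait,S:empty,W:wait | queues: N=0 E=1 S=0 W=1
Step 4 [NS]: N:empty,E:wait,S:empty,W:wait | queues: N=0 E=1 S=0 W=1
Step 5 [EW]: N:wait,E:car4-GO,S:wait,W:car2-GO | queues: N=0 E=0 S=0 W=0

N: empty
E: empty
S: empty
W: empty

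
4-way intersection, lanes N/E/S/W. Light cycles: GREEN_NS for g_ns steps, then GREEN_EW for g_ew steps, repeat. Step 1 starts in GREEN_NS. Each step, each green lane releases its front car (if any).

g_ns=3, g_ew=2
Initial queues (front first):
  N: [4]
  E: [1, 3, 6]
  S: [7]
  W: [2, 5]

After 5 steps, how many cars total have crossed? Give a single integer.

Step 1 [NS]: N:car4-GO,E:wait,S:car7-GO,W:wait | queues: N=0 E=3 S=0 W=2
Step 2 [NS]: N:empty,E:wait,S:empty,W:wait | queues: N=0 E=3 S=0 W=2
Step 3 [NS]: N:empty,E:wait,S:empty,W:wait | queues: N=0 E=3 S=0 W=2
Step 4 [EW]: N:wait,E:car1-GO,S:wait,W:car2-GO | queues: N=0 E=2 S=0 W=1
Step 5 [EW]: N:wait,E:car3-GO,S:wait,W:car5-GO | queues: N=0 E=1 S=0 W=0
Cars crossed by step 5: 6

Answer: 6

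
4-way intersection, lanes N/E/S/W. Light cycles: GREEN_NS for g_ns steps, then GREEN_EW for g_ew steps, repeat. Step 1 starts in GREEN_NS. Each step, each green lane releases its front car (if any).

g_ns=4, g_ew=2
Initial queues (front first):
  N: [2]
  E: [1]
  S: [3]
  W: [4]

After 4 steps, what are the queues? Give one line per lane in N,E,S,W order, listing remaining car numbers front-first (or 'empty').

Step 1 [NS]: N:car2-GO,E:wait,S:car3-GO,W:wait | queues: N=0 E=1 S=0 W=1
Step 2 [NS]: N:empty,E:wait,S:empty,W:wait | queues: N=0 E=1 S=0 W=1
Step 3 [NS]: N:empty,E:wait,S:empty,W:wait | queues: N=0 E=1 S=0 W=1
Step 4 [NS]: N:empty,E:wait,S:empty,W:wait | queues: N=0 E=1 S=0 W=1

N: empty
E: 1
S: empty
W: 4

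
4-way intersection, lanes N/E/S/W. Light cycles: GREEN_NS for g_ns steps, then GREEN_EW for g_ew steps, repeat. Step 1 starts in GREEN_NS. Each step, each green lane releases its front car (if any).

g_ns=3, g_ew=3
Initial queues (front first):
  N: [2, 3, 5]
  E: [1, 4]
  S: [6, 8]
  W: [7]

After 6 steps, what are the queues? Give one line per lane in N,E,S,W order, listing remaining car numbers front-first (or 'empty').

Step 1 [NS]: N:car2-GO,E:wait,S:car6-GO,W:wait | queues: N=2 E=2 S=1 W=1
Step 2 [NS]: N:car3-GO,E:wait,S:car8-GO,W:wait | queues: N=1 E=2 S=0 W=1
Step 3 [NS]: N:car5-GO,E:wait,S:empty,W:wait | queues: N=0 E=2 S=0 W=1
Step 4 [EW]: N:wait,E:car1-GO,S:wait,W:car7-GO | queues: N=0 E=1 S=0 W=0
Step 5 [EW]: N:wait,E:car4-GO,S:wait,W:empty | queues: N=0 E=0 S=0 W=0

N: empty
E: empty
S: empty
W: empty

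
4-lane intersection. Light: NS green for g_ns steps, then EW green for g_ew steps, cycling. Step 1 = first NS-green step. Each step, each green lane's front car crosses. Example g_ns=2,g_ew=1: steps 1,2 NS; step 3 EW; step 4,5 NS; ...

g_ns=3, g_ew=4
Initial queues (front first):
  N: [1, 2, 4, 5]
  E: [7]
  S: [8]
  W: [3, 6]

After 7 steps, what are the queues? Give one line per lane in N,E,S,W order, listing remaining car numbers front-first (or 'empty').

Step 1 [NS]: N:car1-GO,E:wait,S:car8-GO,W:wait | queues: N=3 E=1 S=0 W=2
Step 2 [NS]: N:car2-GO,E:wait,S:empty,W:wait | queues: N=2 E=1 S=0 W=2
Step 3 [NS]: N:car4-GO,E:wait,S:empty,W:wait | queues: N=1 E=1 S=0 W=2
Step 4 [EW]: N:wait,E:car7-GO,S:wait,W:car3-GO | queues: N=1 E=0 S=0 W=1
Step 5 [EW]: N:wait,E:empty,S:wait,W:car6-GO | queues: N=1 E=0 S=0 W=0
Step 6 [EW]: N:wait,E:empty,S:wait,W:empty | queues: N=1 E=0 S=0 W=0
Step 7 [EW]: N:wait,E:empty,S:wait,W:empty | queues: N=1 E=0 S=0 W=0

N: 5
E: empty
S: empty
W: empty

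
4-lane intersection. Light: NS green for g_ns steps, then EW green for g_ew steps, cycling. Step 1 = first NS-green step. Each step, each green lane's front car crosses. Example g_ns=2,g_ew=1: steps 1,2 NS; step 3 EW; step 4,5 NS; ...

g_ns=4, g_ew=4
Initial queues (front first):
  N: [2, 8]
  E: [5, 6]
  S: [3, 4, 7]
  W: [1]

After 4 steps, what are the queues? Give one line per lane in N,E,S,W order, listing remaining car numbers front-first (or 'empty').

Step 1 [NS]: N:car2-GO,E:wait,S:car3-GO,W:wait | queues: N=1 E=2 S=2 W=1
Step 2 [NS]: N:car8-GO,E:wait,S:car4-GO,W:wait | queues: N=0 E=2 S=1 W=1
Step 3 [NS]: N:empty,E:wait,S:car7-GO,W:wait | queues: N=0 E=2 S=0 W=1
Step 4 [NS]: N:empty,E:wait,S:empty,W:wait | queues: N=0 E=2 S=0 W=1

N: empty
E: 5 6
S: empty
W: 1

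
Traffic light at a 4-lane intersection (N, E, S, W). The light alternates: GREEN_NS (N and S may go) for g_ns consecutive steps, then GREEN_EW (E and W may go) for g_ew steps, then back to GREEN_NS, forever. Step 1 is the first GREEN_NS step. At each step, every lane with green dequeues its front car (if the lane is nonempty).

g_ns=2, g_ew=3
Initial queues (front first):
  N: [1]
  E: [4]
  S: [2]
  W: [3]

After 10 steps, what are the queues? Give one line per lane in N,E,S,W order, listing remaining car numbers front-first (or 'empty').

Step 1 [NS]: N:car1-GO,E:wait,S:car2-GO,W:wait | queues: N=0 E=1 S=0 W=1
Step 2 [NS]: N:empty,E:wait,S:empty,W:wait | queues: N=0 E=1 S=0 W=1
Step 3 [EW]: N:wait,E:car4-GO,S:wait,W:car3-GO | queues: N=0 E=0 S=0 W=0

N: empty
E: empty
S: empty
W: empty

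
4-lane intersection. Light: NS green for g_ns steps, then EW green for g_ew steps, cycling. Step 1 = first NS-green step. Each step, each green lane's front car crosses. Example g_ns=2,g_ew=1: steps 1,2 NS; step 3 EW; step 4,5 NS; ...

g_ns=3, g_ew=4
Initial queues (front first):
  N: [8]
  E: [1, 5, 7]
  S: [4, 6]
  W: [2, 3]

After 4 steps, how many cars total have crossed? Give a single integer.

Step 1 [NS]: N:car8-GO,E:wait,S:car4-GO,W:wait | queues: N=0 E=3 S=1 W=2
Step 2 [NS]: N:empty,E:wait,S:car6-GO,W:wait | queues: N=0 E=3 S=0 W=2
Step 3 [NS]: N:empty,E:wait,S:empty,W:wait | queues: N=0 E=3 S=0 W=2
Step 4 [EW]: N:wait,E:car1-GO,S:wait,W:car2-GO | queues: N=0 E=2 S=0 W=1
Cars crossed by step 4: 5

Answer: 5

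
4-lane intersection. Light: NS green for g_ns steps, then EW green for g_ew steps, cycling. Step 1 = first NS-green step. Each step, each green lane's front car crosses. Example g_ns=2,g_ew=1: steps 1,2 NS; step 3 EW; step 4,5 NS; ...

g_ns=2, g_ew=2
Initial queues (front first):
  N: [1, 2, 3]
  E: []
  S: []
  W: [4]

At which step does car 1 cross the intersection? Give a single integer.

Step 1 [NS]: N:car1-GO,E:wait,S:empty,W:wait | queues: N=2 E=0 S=0 W=1
Step 2 [NS]: N:car2-GO,E:wait,S:empty,W:wait | queues: N=1 E=0 S=0 W=1
Step 3 [EW]: N:wait,E:empty,S:wait,W:car4-GO | queues: N=1 E=0 S=0 W=0
Step 4 [EW]: N:wait,E:empty,S:wait,W:empty | queues: N=1 E=0 S=0 W=0
Step 5 [NS]: N:car3-GO,E:wait,S:empty,W:wait | queues: N=0 E=0 S=0 W=0
Car 1 crosses at step 1

1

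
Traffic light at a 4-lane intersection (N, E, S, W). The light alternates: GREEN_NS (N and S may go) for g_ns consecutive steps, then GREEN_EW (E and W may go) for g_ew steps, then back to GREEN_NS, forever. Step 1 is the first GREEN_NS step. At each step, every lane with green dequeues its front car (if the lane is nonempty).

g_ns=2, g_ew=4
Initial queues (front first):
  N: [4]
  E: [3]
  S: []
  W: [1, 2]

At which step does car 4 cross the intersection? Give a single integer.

Step 1 [NS]: N:car4-GO,E:wait,S:empty,W:wait | queues: N=0 E=1 S=0 W=2
Step 2 [NS]: N:empty,E:wait,S:empty,W:wait | queues: N=0 E=1 S=0 W=2
Step 3 [EW]: N:wait,E:car3-GO,S:wait,W:car1-GO | queues: N=0 E=0 S=0 W=1
Step 4 [EW]: N:wait,E:empty,S:wait,W:car2-GO | queues: N=0 E=0 S=0 W=0
Car 4 crosses at step 1

1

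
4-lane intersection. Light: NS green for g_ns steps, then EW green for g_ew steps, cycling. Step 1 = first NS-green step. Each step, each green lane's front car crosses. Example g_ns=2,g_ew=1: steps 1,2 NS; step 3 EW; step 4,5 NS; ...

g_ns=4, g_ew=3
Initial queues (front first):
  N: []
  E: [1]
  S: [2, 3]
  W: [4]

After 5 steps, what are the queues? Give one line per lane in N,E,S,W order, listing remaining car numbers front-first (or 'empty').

Step 1 [NS]: N:empty,E:wait,S:car2-GO,W:wait | queues: N=0 E=1 S=1 W=1
Step 2 [NS]: N:empty,E:wait,S:car3-GO,W:wait | queues: N=0 E=1 S=0 W=1
Step 3 [NS]: N:empty,E:wait,S:empty,W:wait | queues: N=0 E=1 S=0 W=1
Step 4 [NS]: N:empty,E:wait,S:empty,W:wait | queues: N=0 E=1 S=0 W=1
Step 5 [EW]: N:wait,E:car1-GO,S:wait,W:car4-GO | queues: N=0 E=0 S=0 W=0

N: empty
E: empty
S: empty
W: empty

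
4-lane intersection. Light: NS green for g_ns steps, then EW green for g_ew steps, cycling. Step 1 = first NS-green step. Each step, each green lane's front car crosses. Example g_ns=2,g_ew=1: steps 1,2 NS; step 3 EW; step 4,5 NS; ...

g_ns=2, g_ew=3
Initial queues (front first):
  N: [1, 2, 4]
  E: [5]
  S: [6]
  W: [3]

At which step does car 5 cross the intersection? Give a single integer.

Step 1 [NS]: N:car1-GO,E:wait,S:car6-GO,W:wait | queues: N=2 E=1 S=0 W=1
Step 2 [NS]: N:car2-GO,E:wait,S:empty,W:wait | queues: N=1 E=1 S=0 W=1
Step 3 [EW]: N:wait,E:car5-GO,S:wait,W:car3-GO | queues: N=1 E=0 S=0 W=0
Step 4 [EW]: N:wait,E:empty,S:wait,W:empty | queues: N=1 E=0 S=0 W=0
Step 5 [EW]: N:wait,E:empty,S:wait,W:empty | queues: N=1 E=0 S=0 W=0
Step 6 [NS]: N:car4-GO,E:wait,S:empty,W:wait | queues: N=0 E=0 S=0 W=0
Car 5 crosses at step 3

3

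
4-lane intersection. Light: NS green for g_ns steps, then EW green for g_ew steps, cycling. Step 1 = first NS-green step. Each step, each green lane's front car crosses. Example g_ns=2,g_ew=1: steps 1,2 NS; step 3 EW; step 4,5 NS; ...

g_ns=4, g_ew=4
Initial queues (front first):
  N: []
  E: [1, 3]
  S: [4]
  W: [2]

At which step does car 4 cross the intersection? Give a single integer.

Step 1 [NS]: N:empty,E:wait,S:car4-GO,W:wait | queues: N=0 E=2 S=0 W=1
Step 2 [NS]: N:empty,E:wait,S:empty,W:wait | queues: N=0 E=2 S=0 W=1
Step 3 [NS]: N:empty,E:wait,S:empty,W:wait | queues: N=0 E=2 S=0 W=1
Step 4 [NS]: N:empty,E:wait,S:empty,W:wait | queues: N=0 E=2 S=0 W=1
Step 5 [EW]: N:wait,E:car1-GO,S:wait,W:car2-GO | queues: N=0 E=1 S=0 W=0
Step 6 [EW]: N:wait,E:car3-GO,S:wait,W:empty | queues: N=0 E=0 S=0 W=0
Car 4 crosses at step 1

1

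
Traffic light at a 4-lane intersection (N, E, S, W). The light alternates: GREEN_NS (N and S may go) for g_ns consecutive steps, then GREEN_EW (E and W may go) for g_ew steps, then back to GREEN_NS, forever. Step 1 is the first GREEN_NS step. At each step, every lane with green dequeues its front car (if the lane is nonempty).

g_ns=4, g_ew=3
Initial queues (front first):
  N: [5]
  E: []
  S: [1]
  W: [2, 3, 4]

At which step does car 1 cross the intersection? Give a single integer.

Step 1 [NS]: N:car5-GO,E:wait,S:car1-GO,W:wait | queues: N=0 E=0 S=0 W=3
Step 2 [NS]: N:empty,E:wait,S:empty,W:wait | queues: N=0 E=0 S=0 W=3
Step 3 [NS]: N:empty,E:wait,S:empty,W:wait | queues: N=0 E=0 S=0 W=3
Step 4 [NS]: N:empty,E:wait,S:empty,W:wait | queues: N=0 E=0 S=0 W=3
Step 5 [EW]: N:wait,E:empty,S:wait,W:car2-GO | queues: N=0 E=0 S=0 W=2
Step 6 [EW]: N:wait,E:empty,S:wait,W:car3-GO | queues: N=0 E=0 S=0 W=1
Step 7 [EW]: N:wait,E:empty,S:wait,W:car4-GO | queues: N=0 E=0 S=0 W=0
Car 1 crosses at step 1

1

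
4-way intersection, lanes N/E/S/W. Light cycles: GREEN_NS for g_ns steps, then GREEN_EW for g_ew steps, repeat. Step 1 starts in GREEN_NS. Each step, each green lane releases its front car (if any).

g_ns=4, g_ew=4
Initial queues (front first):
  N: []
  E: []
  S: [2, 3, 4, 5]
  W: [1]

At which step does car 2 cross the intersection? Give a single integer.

Step 1 [NS]: N:empty,E:wait,S:car2-GO,W:wait | queues: N=0 E=0 S=3 W=1
Step 2 [NS]: N:empty,E:wait,S:car3-GO,W:wait | queues: N=0 E=0 S=2 W=1
Step 3 [NS]: N:empty,E:wait,S:car4-GO,W:wait | queues: N=0 E=0 S=1 W=1
Step 4 [NS]: N:empty,E:wait,S:car5-GO,W:wait | queues: N=0 E=0 S=0 W=1
Step 5 [EW]: N:wait,E:empty,S:wait,W:car1-GO | queues: N=0 E=0 S=0 W=0
Car 2 crosses at step 1

1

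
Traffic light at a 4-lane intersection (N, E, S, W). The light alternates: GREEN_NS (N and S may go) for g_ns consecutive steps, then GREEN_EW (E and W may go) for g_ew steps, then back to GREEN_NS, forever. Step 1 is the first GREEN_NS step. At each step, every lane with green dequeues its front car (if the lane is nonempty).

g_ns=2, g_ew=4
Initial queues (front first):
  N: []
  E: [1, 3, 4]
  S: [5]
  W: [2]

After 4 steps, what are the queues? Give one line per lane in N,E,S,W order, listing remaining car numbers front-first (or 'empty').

Step 1 [NS]: N:empty,E:wait,S:car5-GO,W:wait | queues: N=0 E=3 S=0 W=1
Step 2 [NS]: N:empty,E:wait,S:empty,W:wait | queues: N=0 E=3 S=0 W=1
Step 3 [EW]: N:wait,E:car1-GO,S:wait,W:car2-GO | queues: N=0 E=2 S=0 W=0
Step 4 [EW]: N:wait,E:car3-GO,S:wait,W:empty | queues: N=0 E=1 S=0 W=0

N: empty
E: 4
S: empty
W: empty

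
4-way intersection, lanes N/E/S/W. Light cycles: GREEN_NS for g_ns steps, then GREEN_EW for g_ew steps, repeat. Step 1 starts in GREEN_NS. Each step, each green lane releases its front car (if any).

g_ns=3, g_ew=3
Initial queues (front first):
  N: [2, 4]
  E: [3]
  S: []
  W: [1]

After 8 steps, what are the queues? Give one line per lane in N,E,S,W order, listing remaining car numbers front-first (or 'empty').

Step 1 [NS]: N:car2-GO,E:wait,S:empty,W:wait | queues: N=1 E=1 S=0 W=1
Step 2 [NS]: N:car4-GO,E:wait,S:empty,W:wait | queues: N=0 E=1 S=0 W=1
Step 3 [NS]: N:empty,E:wait,S:empty,W:wait | queues: N=0 E=1 S=0 W=1
Step 4 [EW]: N:wait,E:car3-GO,S:wait,W:car1-GO | queues: N=0 E=0 S=0 W=0

N: empty
E: empty
S: empty
W: empty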